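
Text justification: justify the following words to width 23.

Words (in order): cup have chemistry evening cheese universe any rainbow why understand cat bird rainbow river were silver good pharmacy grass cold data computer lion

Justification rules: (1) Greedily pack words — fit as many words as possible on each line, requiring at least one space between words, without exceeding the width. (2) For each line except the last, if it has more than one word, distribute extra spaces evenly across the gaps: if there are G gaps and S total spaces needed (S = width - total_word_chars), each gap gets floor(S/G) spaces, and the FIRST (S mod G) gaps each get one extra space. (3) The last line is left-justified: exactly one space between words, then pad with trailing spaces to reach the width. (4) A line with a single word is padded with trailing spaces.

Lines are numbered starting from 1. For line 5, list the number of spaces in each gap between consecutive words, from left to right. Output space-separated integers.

Line 1: ['cup', 'have', 'chemistry'] (min_width=18, slack=5)
Line 2: ['evening', 'cheese', 'universe'] (min_width=23, slack=0)
Line 3: ['any', 'rainbow', 'why'] (min_width=15, slack=8)
Line 4: ['understand', 'cat', 'bird'] (min_width=19, slack=4)
Line 5: ['rainbow', 'river', 'were'] (min_width=18, slack=5)
Line 6: ['silver', 'good', 'pharmacy'] (min_width=20, slack=3)
Line 7: ['grass', 'cold', 'data'] (min_width=15, slack=8)
Line 8: ['computer', 'lion'] (min_width=13, slack=10)

Answer: 4 3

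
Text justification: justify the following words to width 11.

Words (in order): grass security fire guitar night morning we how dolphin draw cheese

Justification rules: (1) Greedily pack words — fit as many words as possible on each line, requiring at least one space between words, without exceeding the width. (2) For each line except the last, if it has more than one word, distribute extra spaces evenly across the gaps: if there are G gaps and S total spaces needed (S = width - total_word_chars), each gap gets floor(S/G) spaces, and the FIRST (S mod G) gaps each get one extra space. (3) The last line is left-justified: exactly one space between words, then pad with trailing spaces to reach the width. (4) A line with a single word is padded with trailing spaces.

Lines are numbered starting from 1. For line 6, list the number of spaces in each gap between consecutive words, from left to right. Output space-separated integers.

Line 1: ['grass'] (min_width=5, slack=6)
Line 2: ['security'] (min_width=8, slack=3)
Line 3: ['fire', 'guitar'] (min_width=11, slack=0)
Line 4: ['night'] (min_width=5, slack=6)
Line 5: ['morning', 'we'] (min_width=10, slack=1)
Line 6: ['how', 'dolphin'] (min_width=11, slack=0)
Line 7: ['draw', 'cheese'] (min_width=11, slack=0)

Answer: 1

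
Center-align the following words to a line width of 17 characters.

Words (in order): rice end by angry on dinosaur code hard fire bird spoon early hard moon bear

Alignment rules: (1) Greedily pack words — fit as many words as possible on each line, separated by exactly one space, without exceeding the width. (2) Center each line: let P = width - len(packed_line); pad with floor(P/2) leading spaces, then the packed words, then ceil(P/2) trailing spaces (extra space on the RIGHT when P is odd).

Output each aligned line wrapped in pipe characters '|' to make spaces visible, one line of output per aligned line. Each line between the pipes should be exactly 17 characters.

Line 1: ['rice', 'end', 'by', 'angry'] (min_width=17, slack=0)
Line 2: ['on', 'dinosaur', 'code'] (min_width=16, slack=1)
Line 3: ['hard', 'fire', 'bird'] (min_width=14, slack=3)
Line 4: ['spoon', 'early', 'hard'] (min_width=16, slack=1)
Line 5: ['moon', 'bear'] (min_width=9, slack=8)

Answer: |rice end by angry|
|on dinosaur code |
| hard fire bird  |
|spoon early hard |
|    moon bear    |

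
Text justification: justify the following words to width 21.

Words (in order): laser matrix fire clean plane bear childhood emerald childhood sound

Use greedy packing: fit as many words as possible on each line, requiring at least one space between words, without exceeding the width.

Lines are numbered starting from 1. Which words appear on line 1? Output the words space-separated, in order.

Answer: laser matrix fire

Derivation:
Line 1: ['laser', 'matrix', 'fire'] (min_width=17, slack=4)
Line 2: ['clean', 'plane', 'bear'] (min_width=16, slack=5)
Line 3: ['childhood', 'emerald'] (min_width=17, slack=4)
Line 4: ['childhood', 'sound'] (min_width=15, slack=6)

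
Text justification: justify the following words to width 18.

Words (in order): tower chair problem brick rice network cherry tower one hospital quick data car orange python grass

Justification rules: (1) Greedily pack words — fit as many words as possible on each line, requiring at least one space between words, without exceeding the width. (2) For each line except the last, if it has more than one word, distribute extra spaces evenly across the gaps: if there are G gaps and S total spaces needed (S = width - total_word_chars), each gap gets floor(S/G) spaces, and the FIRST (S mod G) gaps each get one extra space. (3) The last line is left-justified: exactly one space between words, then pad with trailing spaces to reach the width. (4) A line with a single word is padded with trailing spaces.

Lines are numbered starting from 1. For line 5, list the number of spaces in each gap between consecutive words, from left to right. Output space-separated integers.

Line 1: ['tower', 'chair'] (min_width=11, slack=7)
Line 2: ['problem', 'brick', 'rice'] (min_width=18, slack=0)
Line 3: ['network', 'cherry'] (min_width=14, slack=4)
Line 4: ['tower', 'one', 'hospital'] (min_width=18, slack=0)
Line 5: ['quick', 'data', 'car'] (min_width=14, slack=4)
Line 6: ['orange', 'python'] (min_width=13, slack=5)
Line 7: ['grass'] (min_width=5, slack=13)

Answer: 3 3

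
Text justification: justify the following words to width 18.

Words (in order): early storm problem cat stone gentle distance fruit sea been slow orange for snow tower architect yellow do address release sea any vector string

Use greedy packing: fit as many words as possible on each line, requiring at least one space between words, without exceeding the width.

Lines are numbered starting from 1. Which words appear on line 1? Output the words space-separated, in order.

Line 1: ['early', 'storm'] (min_width=11, slack=7)
Line 2: ['problem', 'cat', 'stone'] (min_width=17, slack=1)
Line 3: ['gentle', 'distance'] (min_width=15, slack=3)
Line 4: ['fruit', 'sea', 'been'] (min_width=14, slack=4)
Line 5: ['slow', 'orange', 'for'] (min_width=15, slack=3)
Line 6: ['snow', 'tower'] (min_width=10, slack=8)
Line 7: ['architect', 'yellow'] (min_width=16, slack=2)
Line 8: ['do', 'address', 'release'] (min_width=18, slack=0)
Line 9: ['sea', 'any', 'vector'] (min_width=14, slack=4)
Line 10: ['string'] (min_width=6, slack=12)

Answer: early storm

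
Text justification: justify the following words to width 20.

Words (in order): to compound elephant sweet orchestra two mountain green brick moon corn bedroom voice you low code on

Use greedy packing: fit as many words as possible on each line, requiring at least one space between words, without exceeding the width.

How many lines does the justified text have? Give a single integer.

Answer: 6

Derivation:
Line 1: ['to', 'compound', 'elephant'] (min_width=20, slack=0)
Line 2: ['sweet', 'orchestra', 'two'] (min_width=19, slack=1)
Line 3: ['mountain', 'green', 'brick'] (min_width=20, slack=0)
Line 4: ['moon', 'corn', 'bedroom'] (min_width=17, slack=3)
Line 5: ['voice', 'you', 'low', 'code'] (min_width=18, slack=2)
Line 6: ['on'] (min_width=2, slack=18)
Total lines: 6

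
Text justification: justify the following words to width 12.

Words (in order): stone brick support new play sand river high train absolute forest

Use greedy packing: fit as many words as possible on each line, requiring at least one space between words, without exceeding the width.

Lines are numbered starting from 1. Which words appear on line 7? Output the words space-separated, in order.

Line 1: ['stone', 'brick'] (min_width=11, slack=1)
Line 2: ['support', 'new'] (min_width=11, slack=1)
Line 3: ['play', 'sand'] (min_width=9, slack=3)
Line 4: ['river', 'high'] (min_width=10, slack=2)
Line 5: ['train'] (min_width=5, slack=7)
Line 6: ['absolute'] (min_width=8, slack=4)
Line 7: ['forest'] (min_width=6, slack=6)

Answer: forest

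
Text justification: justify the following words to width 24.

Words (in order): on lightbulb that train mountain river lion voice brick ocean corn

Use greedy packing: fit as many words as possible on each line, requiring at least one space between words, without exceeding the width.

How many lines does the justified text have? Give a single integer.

Line 1: ['on', 'lightbulb', 'that', 'train'] (min_width=23, slack=1)
Line 2: ['mountain', 'river', 'lion'] (min_width=19, slack=5)
Line 3: ['voice', 'brick', 'ocean', 'corn'] (min_width=22, slack=2)
Total lines: 3

Answer: 3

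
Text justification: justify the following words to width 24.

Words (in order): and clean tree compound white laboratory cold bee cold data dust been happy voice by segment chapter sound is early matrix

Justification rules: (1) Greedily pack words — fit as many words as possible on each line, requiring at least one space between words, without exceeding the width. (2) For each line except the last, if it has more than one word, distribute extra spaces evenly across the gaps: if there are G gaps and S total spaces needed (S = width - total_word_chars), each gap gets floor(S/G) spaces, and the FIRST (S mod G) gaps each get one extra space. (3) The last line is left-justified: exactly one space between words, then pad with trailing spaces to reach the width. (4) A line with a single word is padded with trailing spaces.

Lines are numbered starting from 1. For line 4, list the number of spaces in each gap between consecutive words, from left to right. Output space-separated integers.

Answer: 2 2 1

Derivation:
Line 1: ['and', 'clean', 'tree', 'compound'] (min_width=23, slack=1)
Line 2: ['white', 'laboratory', 'cold'] (min_width=21, slack=3)
Line 3: ['bee', 'cold', 'data', 'dust', 'been'] (min_width=23, slack=1)
Line 4: ['happy', 'voice', 'by', 'segment'] (min_width=22, slack=2)
Line 5: ['chapter', 'sound', 'is', 'early'] (min_width=22, slack=2)
Line 6: ['matrix'] (min_width=6, slack=18)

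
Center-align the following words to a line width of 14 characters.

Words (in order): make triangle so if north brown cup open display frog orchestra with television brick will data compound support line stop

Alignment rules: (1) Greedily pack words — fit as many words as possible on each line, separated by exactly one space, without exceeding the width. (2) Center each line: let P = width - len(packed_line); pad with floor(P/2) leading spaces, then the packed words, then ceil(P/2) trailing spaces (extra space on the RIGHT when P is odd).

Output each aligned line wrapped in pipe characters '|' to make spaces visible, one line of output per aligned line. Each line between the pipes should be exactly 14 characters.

Answer: |make triangle |
| so if north  |
|brown cup open|
| display frog |
|orchestra with|
|  television  |
|  brick will  |
|data compound |
| support line |
|     stop     |

Derivation:
Line 1: ['make', 'triangle'] (min_width=13, slack=1)
Line 2: ['so', 'if', 'north'] (min_width=11, slack=3)
Line 3: ['brown', 'cup', 'open'] (min_width=14, slack=0)
Line 4: ['display', 'frog'] (min_width=12, slack=2)
Line 5: ['orchestra', 'with'] (min_width=14, slack=0)
Line 6: ['television'] (min_width=10, slack=4)
Line 7: ['brick', 'will'] (min_width=10, slack=4)
Line 8: ['data', 'compound'] (min_width=13, slack=1)
Line 9: ['support', 'line'] (min_width=12, slack=2)
Line 10: ['stop'] (min_width=4, slack=10)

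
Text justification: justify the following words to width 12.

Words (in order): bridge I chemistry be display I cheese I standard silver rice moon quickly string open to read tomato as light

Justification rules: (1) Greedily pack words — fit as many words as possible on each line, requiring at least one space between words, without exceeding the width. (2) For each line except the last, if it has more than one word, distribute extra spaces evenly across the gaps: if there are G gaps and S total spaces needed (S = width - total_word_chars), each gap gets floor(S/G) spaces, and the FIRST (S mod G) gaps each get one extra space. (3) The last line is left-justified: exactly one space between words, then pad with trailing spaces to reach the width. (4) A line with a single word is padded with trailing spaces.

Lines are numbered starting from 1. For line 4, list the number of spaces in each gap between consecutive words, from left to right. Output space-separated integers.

Answer: 5

Derivation:
Line 1: ['bridge', 'I'] (min_width=8, slack=4)
Line 2: ['chemistry', 'be'] (min_width=12, slack=0)
Line 3: ['display', 'I'] (min_width=9, slack=3)
Line 4: ['cheese', 'I'] (min_width=8, slack=4)
Line 5: ['standard'] (min_width=8, slack=4)
Line 6: ['silver', 'rice'] (min_width=11, slack=1)
Line 7: ['moon', 'quickly'] (min_width=12, slack=0)
Line 8: ['string', 'open'] (min_width=11, slack=1)
Line 9: ['to', 'read'] (min_width=7, slack=5)
Line 10: ['tomato', 'as'] (min_width=9, slack=3)
Line 11: ['light'] (min_width=5, slack=7)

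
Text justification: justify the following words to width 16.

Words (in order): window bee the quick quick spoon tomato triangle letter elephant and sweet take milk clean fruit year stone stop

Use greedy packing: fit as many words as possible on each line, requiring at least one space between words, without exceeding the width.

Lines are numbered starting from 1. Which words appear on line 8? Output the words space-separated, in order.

Answer: stone stop

Derivation:
Line 1: ['window', 'bee', 'the'] (min_width=14, slack=2)
Line 2: ['quick', 'quick'] (min_width=11, slack=5)
Line 3: ['spoon', 'tomato'] (min_width=12, slack=4)
Line 4: ['triangle', 'letter'] (min_width=15, slack=1)
Line 5: ['elephant', 'and'] (min_width=12, slack=4)
Line 6: ['sweet', 'take', 'milk'] (min_width=15, slack=1)
Line 7: ['clean', 'fruit', 'year'] (min_width=16, slack=0)
Line 8: ['stone', 'stop'] (min_width=10, slack=6)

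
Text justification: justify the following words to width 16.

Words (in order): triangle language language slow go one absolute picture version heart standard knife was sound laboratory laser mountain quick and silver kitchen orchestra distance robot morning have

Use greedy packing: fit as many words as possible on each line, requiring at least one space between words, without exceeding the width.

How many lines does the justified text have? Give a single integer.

Line 1: ['triangle'] (min_width=8, slack=8)
Line 2: ['language'] (min_width=8, slack=8)
Line 3: ['language', 'slow', 'go'] (min_width=16, slack=0)
Line 4: ['one', 'absolute'] (min_width=12, slack=4)
Line 5: ['picture', 'version'] (min_width=15, slack=1)
Line 6: ['heart', 'standard'] (min_width=14, slack=2)
Line 7: ['knife', 'was', 'sound'] (min_width=15, slack=1)
Line 8: ['laboratory', 'laser'] (min_width=16, slack=0)
Line 9: ['mountain', 'quick'] (min_width=14, slack=2)
Line 10: ['and', 'silver'] (min_width=10, slack=6)
Line 11: ['kitchen'] (min_width=7, slack=9)
Line 12: ['orchestra'] (min_width=9, slack=7)
Line 13: ['distance', 'robot'] (min_width=14, slack=2)
Line 14: ['morning', 'have'] (min_width=12, slack=4)
Total lines: 14

Answer: 14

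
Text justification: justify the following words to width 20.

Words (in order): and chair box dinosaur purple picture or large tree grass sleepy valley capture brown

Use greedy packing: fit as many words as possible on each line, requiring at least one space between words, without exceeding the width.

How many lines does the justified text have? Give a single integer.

Line 1: ['and', 'chair', 'box'] (min_width=13, slack=7)
Line 2: ['dinosaur', 'purple'] (min_width=15, slack=5)
Line 3: ['picture', 'or', 'large'] (min_width=16, slack=4)
Line 4: ['tree', 'grass', 'sleepy'] (min_width=17, slack=3)
Line 5: ['valley', 'capture', 'brown'] (min_width=20, slack=0)
Total lines: 5

Answer: 5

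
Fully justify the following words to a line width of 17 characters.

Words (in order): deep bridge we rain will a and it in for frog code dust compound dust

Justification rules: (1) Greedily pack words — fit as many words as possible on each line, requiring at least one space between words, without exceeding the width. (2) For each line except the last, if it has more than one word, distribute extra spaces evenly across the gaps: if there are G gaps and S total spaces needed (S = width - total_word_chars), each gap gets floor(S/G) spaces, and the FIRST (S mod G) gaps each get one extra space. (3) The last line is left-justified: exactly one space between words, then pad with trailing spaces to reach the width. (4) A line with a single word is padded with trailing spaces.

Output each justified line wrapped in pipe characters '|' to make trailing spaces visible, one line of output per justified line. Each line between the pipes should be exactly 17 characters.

Answer: |deep   bridge  we|
|rain  will  a and|
|it  in  for  frog|
|code         dust|
|compound dust    |

Derivation:
Line 1: ['deep', 'bridge', 'we'] (min_width=14, slack=3)
Line 2: ['rain', 'will', 'a', 'and'] (min_width=15, slack=2)
Line 3: ['it', 'in', 'for', 'frog'] (min_width=14, slack=3)
Line 4: ['code', 'dust'] (min_width=9, slack=8)
Line 5: ['compound', 'dust'] (min_width=13, slack=4)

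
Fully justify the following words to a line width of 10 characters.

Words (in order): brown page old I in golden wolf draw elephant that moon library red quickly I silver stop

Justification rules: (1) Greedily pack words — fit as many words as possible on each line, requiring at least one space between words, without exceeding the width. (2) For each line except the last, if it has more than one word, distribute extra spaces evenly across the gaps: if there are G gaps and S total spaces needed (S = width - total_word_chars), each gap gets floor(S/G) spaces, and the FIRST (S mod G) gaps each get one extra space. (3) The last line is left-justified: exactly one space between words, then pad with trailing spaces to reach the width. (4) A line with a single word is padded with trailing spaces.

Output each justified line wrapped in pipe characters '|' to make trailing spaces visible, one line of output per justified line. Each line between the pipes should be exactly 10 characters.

Line 1: ['brown', 'page'] (min_width=10, slack=0)
Line 2: ['old', 'I', 'in'] (min_width=8, slack=2)
Line 3: ['golden'] (min_width=6, slack=4)
Line 4: ['wolf', 'draw'] (min_width=9, slack=1)
Line 5: ['elephant'] (min_width=8, slack=2)
Line 6: ['that', 'moon'] (min_width=9, slack=1)
Line 7: ['library'] (min_width=7, slack=3)
Line 8: ['red'] (min_width=3, slack=7)
Line 9: ['quickly', 'I'] (min_width=9, slack=1)
Line 10: ['silver'] (min_width=6, slack=4)
Line 11: ['stop'] (min_width=4, slack=6)

Answer: |brown page|
|old  I  in|
|golden    |
|wolf  draw|
|elephant  |
|that  moon|
|library   |
|red       |
|quickly  I|
|silver    |
|stop      |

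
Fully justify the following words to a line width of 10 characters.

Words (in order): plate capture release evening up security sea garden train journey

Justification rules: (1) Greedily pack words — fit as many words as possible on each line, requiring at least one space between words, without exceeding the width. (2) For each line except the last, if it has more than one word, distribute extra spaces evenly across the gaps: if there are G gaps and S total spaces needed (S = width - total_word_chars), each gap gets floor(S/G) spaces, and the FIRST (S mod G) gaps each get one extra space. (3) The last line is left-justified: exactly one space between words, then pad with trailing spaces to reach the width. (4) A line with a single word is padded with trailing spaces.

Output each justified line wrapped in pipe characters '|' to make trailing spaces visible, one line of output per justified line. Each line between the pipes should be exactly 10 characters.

Answer: |plate     |
|capture   |
|release   |
|evening up|
|security  |
|sea garden|
|train     |
|journey   |

Derivation:
Line 1: ['plate'] (min_width=5, slack=5)
Line 2: ['capture'] (min_width=7, slack=3)
Line 3: ['release'] (min_width=7, slack=3)
Line 4: ['evening', 'up'] (min_width=10, slack=0)
Line 5: ['security'] (min_width=8, slack=2)
Line 6: ['sea', 'garden'] (min_width=10, slack=0)
Line 7: ['train'] (min_width=5, slack=5)
Line 8: ['journey'] (min_width=7, slack=3)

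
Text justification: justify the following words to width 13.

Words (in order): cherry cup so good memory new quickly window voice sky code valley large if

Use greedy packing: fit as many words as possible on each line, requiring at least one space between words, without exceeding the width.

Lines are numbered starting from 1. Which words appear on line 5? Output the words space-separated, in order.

Answer: sky code

Derivation:
Line 1: ['cherry', 'cup', 'so'] (min_width=13, slack=0)
Line 2: ['good', 'memory'] (min_width=11, slack=2)
Line 3: ['new', 'quickly'] (min_width=11, slack=2)
Line 4: ['window', 'voice'] (min_width=12, slack=1)
Line 5: ['sky', 'code'] (min_width=8, slack=5)
Line 6: ['valley', 'large'] (min_width=12, slack=1)
Line 7: ['if'] (min_width=2, slack=11)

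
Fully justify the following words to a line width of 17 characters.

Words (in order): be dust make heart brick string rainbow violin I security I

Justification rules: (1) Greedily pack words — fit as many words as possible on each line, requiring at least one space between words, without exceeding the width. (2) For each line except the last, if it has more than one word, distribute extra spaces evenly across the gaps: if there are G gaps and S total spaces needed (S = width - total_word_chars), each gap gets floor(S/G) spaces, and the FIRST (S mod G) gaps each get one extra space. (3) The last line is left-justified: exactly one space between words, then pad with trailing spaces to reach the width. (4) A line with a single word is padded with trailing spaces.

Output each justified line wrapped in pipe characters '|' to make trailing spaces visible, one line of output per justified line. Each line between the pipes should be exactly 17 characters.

Line 1: ['be', 'dust', 'make'] (min_width=12, slack=5)
Line 2: ['heart', 'brick'] (min_width=11, slack=6)
Line 3: ['string', 'rainbow'] (min_width=14, slack=3)
Line 4: ['violin', 'I', 'security'] (min_width=17, slack=0)
Line 5: ['I'] (min_width=1, slack=16)

Answer: |be    dust   make|
|heart       brick|
|string    rainbow|
|violin I security|
|I                |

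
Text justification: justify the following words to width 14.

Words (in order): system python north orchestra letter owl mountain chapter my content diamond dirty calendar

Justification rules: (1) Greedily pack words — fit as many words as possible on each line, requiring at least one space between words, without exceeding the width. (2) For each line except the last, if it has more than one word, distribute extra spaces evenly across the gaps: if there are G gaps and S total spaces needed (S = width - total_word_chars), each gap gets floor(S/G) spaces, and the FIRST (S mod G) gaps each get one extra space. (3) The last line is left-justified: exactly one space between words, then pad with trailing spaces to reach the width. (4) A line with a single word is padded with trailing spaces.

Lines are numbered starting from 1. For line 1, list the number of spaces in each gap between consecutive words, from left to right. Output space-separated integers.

Answer: 2

Derivation:
Line 1: ['system', 'python'] (min_width=13, slack=1)
Line 2: ['north'] (min_width=5, slack=9)
Line 3: ['orchestra'] (min_width=9, slack=5)
Line 4: ['letter', 'owl'] (min_width=10, slack=4)
Line 5: ['mountain'] (min_width=8, slack=6)
Line 6: ['chapter', 'my'] (min_width=10, slack=4)
Line 7: ['content'] (min_width=7, slack=7)
Line 8: ['diamond', 'dirty'] (min_width=13, slack=1)
Line 9: ['calendar'] (min_width=8, slack=6)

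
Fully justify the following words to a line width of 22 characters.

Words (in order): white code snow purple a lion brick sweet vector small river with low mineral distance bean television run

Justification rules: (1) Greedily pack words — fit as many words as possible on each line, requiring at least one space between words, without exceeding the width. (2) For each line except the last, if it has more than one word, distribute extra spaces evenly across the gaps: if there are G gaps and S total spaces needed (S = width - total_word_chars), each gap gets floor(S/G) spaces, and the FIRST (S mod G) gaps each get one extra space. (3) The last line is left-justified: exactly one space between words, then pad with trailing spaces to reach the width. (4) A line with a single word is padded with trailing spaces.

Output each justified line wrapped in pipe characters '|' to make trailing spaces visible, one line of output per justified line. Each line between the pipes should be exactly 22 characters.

Answer: |white code snow purple|
|a   lion  brick  sweet|
|vector   small   river|
|with    low    mineral|
|distance          bean|
|television run        |

Derivation:
Line 1: ['white', 'code', 'snow', 'purple'] (min_width=22, slack=0)
Line 2: ['a', 'lion', 'brick', 'sweet'] (min_width=18, slack=4)
Line 3: ['vector', 'small', 'river'] (min_width=18, slack=4)
Line 4: ['with', 'low', 'mineral'] (min_width=16, slack=6)
Line 5: ['distance', 'bean'] (min_width=13, slack=9)
Line 6: ['television', 'run'] (min_width=14, slack=8)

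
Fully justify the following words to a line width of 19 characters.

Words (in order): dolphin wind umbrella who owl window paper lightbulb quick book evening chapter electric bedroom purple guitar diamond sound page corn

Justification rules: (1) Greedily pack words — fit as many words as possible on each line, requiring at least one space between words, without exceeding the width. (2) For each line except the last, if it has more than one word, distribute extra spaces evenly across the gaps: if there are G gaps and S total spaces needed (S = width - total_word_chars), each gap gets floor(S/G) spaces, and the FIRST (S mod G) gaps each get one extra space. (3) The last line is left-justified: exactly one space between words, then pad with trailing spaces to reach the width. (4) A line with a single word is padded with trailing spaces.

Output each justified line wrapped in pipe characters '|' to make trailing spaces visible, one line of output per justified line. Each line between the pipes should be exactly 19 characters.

Answer: |dolphin        wind|
|umbrella   who  owl|
|window        paper|
|lightbulb     quick|
|book        evening|
|chapter    electric|
|bedroom      purple|
|guitar      diamond|
|sound page corn    |

Derivation:
Line 1: ['dolphin', 'wind'] (min_width=12, slack=7)
Line 2: ['umbrella', 'who', 'owl'] (min_width=16, slack=3)
Line 3: ['window', 'paper'] (min_width=12, slack=7)
Line 4: ['lightbulb', 'quick'] (min_width=15, slack=4)
Line 5: ['book', 'evening'] (min_width=12, slack=7)
Line 6: ['chapter', 'electric'] (min_width=16, slack=3)
Line 7: ['bedroom', 'purple'] (min_width=14, slack=5)
Line 8: ['guitar', 'diamond'] (min_width=14, slack=5)
Line 9: ['sound', 'page', 'corn'] (min_width=15, slack=4)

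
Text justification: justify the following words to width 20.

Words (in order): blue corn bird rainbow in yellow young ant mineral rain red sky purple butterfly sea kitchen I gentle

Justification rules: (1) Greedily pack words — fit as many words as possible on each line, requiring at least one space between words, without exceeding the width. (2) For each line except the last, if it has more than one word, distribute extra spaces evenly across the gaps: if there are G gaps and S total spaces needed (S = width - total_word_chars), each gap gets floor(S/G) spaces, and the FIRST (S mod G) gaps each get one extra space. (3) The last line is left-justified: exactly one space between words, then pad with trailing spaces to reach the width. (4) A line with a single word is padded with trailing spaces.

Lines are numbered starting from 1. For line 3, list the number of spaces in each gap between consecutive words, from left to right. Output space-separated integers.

Answer: 3 2

Derivation:
Line 1: ['blue', 'corn', 'bird'] (min_width=14, slack=6)
Line 2: ['rainbow', 'in', 'yellow'] (min_width=17, slack=3)
Line 3: ['young', 'ant', 'mineral'] (min_width=17, slack=3)
Line 4: ['rain', 'red', 'sky', 'purple'] (min_width=19, slack=1)
Line 5: ['butterfly', 'sea'] (min_width=13, slack=7)
Line 6: ['kitchen', 'I', 'gentle'] (min_width=16, slack=4)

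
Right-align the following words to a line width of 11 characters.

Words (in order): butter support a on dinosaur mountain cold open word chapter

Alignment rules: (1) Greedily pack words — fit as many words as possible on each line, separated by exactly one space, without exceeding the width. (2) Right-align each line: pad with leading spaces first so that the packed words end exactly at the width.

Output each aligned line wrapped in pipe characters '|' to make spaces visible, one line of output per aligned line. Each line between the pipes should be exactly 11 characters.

Answer: |     butter|
|  support a|
|on dinosaur|
|   mountain|
|  cold open|
|       word|
|    chapter|

Derivation:
Line 1: ['butter'] (min_width=6, slack=5)
Line 2: ['support', 'a'] (min_width=9, slack=2)
Line 3: ['on', 'dinosaur'] (min_width=11, slack=0)
Line 4: ['mountain'] (min_width=8, slack=3)
Line 5: ['cold', 'open'] (min_width=9, slack=2)
Line 6: ['word'] (min_width=4, slack=7)
Line 7: ['chapter'] (min_width=7, slack=4)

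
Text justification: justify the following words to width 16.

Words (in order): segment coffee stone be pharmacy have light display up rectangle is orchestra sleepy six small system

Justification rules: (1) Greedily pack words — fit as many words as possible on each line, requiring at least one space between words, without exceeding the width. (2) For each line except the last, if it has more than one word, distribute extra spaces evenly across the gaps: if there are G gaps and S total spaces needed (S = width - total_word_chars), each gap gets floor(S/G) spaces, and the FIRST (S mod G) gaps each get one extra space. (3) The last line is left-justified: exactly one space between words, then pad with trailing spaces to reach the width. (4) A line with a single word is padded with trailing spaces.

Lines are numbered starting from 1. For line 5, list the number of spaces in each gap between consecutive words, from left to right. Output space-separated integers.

Answer: 5

Derivation:
Line 1: ['segment', 'coffee'] (min_width=14, slack=2)
Line 2: ['stone', 'be'] (min_width=8, slack=8)
Line 3: ['pharmacy', 'have'] (min_width=13, slack=3)
Line 4: ['light', 'display', 'up'] (min_width=16, slack=0)
Line 5: ['rectangle', 'is'] (min_width=12, slack=4)
Line 6: ['orchestra', 'sleepy'] (min_width=16, slack=0)
Line 7: ['six', 'small', 'system'] (min_width=16, slack=0)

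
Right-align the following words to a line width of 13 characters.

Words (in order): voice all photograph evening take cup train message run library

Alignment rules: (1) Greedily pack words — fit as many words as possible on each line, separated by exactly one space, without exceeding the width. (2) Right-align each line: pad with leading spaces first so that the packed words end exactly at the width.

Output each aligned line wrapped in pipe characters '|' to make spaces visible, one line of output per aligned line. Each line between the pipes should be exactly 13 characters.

Line 1: ['voice', 'all'] (min_width=9, slack=4)
Line 2: ['photograph'] (min_width=10, slack=3)
Line 3: ['evening', 'take'] (min_width=12, slack=1)
Line 4: ['cup', 'train'] (min_width=9, slack=4)
Line 5: ['message', 'run'] (min_width=11, slack=2)
Line 6: ['library'] (min_width=7, slack=6)

Answer: |    voice all|
|   photograph|
| evening take|
|    cup train|
|  message run|
|      library|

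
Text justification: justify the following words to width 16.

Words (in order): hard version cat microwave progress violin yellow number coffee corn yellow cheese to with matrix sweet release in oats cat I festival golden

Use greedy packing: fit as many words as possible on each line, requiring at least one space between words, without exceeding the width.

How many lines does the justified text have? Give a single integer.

Answer: 10

Derivation:
Line 1: ['hard', 'version', 'cat'] (min_width=16, slack=0)
Line 2: ['microwave'] (min_width=9, slack=7)
Line 3: ['progress', 'violin'] (min_width=15, slack=1)
Line 4: ['yellow', 'number'] (min_width=13, slack=3)
Line 5: ['coffee', 'corn'] (min_width=11, slack=5)
Line 6: ['yellow', 'cheese', 'to'] (min_width=16, slack=0)
Line 7: ['with', 'matrix'] (min_width=11, slack=5)
Line 8: ['sweet', 'release', 'in'] (min_width=16, slack=0)
Line 9: ['oats', 'cat', 'I'] (min_width=10, slack=6)
Line 10: ['festival', 'golden'] (min_width=15, slack=1)
Total lines: 10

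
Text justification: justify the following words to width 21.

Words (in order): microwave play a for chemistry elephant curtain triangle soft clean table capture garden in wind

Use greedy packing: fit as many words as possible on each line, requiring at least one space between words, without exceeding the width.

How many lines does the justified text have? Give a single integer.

Answer: 5

Derivation:
Line 1: ['microwave', 'play', 'a', 'for'] (min_width=20, slack=1)
Line 2: ['chemistry', 'elephant'] (min_width=18, slack=3)
Line 3: ['curtain', 'triangle', 'soft'] (min_width=21, slack=0)
Line 4: ['clean', 'table', 'capture'] (min_width=19, slack=2)
Line 5: ['garden', 'in', 'wind'] (min_width=14, slack=7)
Total lines: 5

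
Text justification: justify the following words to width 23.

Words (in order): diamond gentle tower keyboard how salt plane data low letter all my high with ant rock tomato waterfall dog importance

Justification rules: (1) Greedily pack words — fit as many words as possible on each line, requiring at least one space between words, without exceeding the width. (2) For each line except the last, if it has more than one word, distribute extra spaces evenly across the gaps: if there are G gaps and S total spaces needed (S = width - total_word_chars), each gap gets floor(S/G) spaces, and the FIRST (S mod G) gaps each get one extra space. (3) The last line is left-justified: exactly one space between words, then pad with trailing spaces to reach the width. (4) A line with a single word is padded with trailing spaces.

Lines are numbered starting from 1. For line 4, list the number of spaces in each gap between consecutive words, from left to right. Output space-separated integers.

Answer: 3 3 2

Derivation:
Line 1: ['diamond', 'gentle', 'tower'] (min_width=20, slack=3)
Line 2: ['keyboard', 'how', 'salt', 'plane'] (min_width=23, slack=0)
Line 3: ['data', 'low', 'letter', 'all', 'my'] (min_width=22, slack=1)
Line 4: ['high', 'with', 'ant', 'rock'] (min_width=18, slack=5)
Line 5: ['tomato', 'waterfall', 'dog'] (min_width=20, slack=3)
Line 6: ['importance'] (min_width=10, slack=13)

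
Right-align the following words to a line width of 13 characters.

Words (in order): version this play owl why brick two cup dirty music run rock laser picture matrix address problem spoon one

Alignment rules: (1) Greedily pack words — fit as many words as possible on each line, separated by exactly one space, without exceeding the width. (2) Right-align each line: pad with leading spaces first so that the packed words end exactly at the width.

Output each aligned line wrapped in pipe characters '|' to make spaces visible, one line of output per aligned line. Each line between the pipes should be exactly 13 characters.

Line 1: ['version', 'this'] (min_width=12, slack=1)
Line 2: ['play', 'owl', 'why'] (min_width=12, slack=1)
Line 3: ['brick', 'two', 'cup'] (min_width=13, slack=0)
Line 4: ['dirty', 'music'] (min_width=11, slack=2)
Line 5: ['run', 'rock'] (min_width=8, slack=5)
Line 6: ['laser', 'picture'] (min_width=13, slack=0)
Line 7: ['matrix'] (min_width=6, slack=7)
Line 8: ['address'] (min_width=7, slack=6)
Line 9: ['problem', 'spoon'] (min_width=13, slack=0)
Line 10: ['one'] (min_width=3, slack=10)

Answer: | version this|
| play owl why|
|brick two cup|
|  dirty music|
|     run rock|
|laser picture|
|       matrix|
|      address|
|problem spoon|
|          one|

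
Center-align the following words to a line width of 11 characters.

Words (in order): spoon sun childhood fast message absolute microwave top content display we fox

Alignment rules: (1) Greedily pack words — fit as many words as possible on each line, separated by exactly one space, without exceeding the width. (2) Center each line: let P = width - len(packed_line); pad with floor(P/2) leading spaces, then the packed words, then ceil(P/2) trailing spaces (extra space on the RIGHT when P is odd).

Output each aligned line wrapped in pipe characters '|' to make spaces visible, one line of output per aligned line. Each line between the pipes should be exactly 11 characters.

Line 1: ['spoon', 'sun'] (min_width=9, slack=2)
Line 2: ['childhood'] (min_width=9, slack=2)
Line 3: ['fast'] (min_width=4, slack=7)
Line 4: ['message'] (min_width=7, slack=4)
Line 5: ['absolute'] (min_width=8, slack=3)
Line 6: ['microwave'] (min_width=9, slack=2)
Line 7: ['top', 'content'] (min_width=11, slack=0)
Line 8: ['display', 'we'] (min_width=10, slack=1)
Line 9: ['fox'] (min_width=3, slack=8)

Answer: | spoon sun |
| childhood |
|   fast    |
|  message  |
| absolute  |
| microwave |
|top content|
|display we |
|    fox    |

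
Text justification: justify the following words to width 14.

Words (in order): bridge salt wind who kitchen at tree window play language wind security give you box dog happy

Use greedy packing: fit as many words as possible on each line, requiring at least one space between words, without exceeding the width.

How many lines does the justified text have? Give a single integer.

Line 1: ['bridge', 'salt'] (min_width=11, slack=3)
Line 2: ['wind', 'who'] (min_width=8, slack=6)
Line 3: ['kitchen', 'at'] (min_width=10, slack=4)
Line 4: ['tree', 'window'] (min_width=11, slack=3)
Line 5: ['play', 'language'] (min_width=13, slack=1)
Line 6: ['wind', 'security'] (min_width=13, slack=1)
Line 7: ['give', 'you', 'box'] (min_width=12, slack=2)
Line 8: ['dog', 'happy'] (min_width=9, slack=5)
Total lines: 8

Answer: 8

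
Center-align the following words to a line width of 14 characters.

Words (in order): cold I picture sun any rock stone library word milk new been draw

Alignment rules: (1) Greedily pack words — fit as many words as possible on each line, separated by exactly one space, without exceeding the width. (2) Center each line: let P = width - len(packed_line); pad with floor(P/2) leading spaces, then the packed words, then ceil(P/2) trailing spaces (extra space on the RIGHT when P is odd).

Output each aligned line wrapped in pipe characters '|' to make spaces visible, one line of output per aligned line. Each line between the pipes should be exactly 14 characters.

Answer: |cold I picture|
| sun any rock |
|stone library |
|word milk new |
|  been draw   |

Derivation:
Line 1: ['cold', 'I', 'picture'] (min_width=14, slack=0)
Line 2: ['sun', 'any', 'rock'] (min_width=12, slack=2)
Line 3: ['stone', 'library'] (min_width=13, slack=1)
Line 4: ['word', 'milk', 'new'] (min_width=13, slack=1)
Line 5: ['been', 'draw'] (min_width=9, slack=5)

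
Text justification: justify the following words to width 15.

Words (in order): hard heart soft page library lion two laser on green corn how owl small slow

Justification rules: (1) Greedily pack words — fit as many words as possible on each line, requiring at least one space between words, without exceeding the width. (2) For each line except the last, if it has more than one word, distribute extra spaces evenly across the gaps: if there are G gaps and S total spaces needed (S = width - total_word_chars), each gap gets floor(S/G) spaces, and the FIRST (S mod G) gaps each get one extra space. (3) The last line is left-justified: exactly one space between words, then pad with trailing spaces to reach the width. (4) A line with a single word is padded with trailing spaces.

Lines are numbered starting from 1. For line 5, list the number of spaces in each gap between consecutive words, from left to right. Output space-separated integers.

Line 1: ['hard', 'heart', 'soft'] (min_width=15, slack=0)
Line 2: ['page', 'library'] (min_width=12, slack=3)
Line 3: ['lion', 'two', 'laser'] (min_width=14, slack=1)
Line 4: ['on', 'green', 'corn'] (min_width=13, slack=2)
Line 5: ['how', 'owl', 'small'] (min_width=13, slack=2)
Line 6: ['slow'] (min_width=4, slack=11)

Answer: 2 2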